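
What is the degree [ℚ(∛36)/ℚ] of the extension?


∛36 has minimal polynomial x³ - 36 (irreducible over ℚ since 36 is not a perfect cube)

[ℚ(∛36)/ℚ] = 3


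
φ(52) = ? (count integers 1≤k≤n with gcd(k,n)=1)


Factor n: 52 = 2^2 × 13
φ(n) = n · ∏(1 - 1/p) over distinct primes p | n
φ(52) = 52 · (1 - 1/2) · (1 - 1/13) = 24

φ(52) = 24


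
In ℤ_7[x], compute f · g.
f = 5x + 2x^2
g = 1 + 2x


Expand and collect like terms; reduce coefficients mod 7:
x^0: 0·1 = 0 ≡ 0 (mod 7)
x^1: 0·2 + 5·1 = 5 ≡ 5 (mod 7)
x^2: 5·2 + 2·1 = 12 ≡ 5 (mod 7)
x^3: 2·2 = 4 ≡ 4 (mod 7)
Result: 5x + 5x^2 + 4x^3

f · g = 5x + 5x^2 + 4x^3


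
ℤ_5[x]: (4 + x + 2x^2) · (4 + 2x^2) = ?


Expand and collect like terms; reduce coefficients mod 5:
x^0: 4·4 = 16 ≡ 1 (mod 5)
x^1: 4·0 + 1·4 = 4 ≡ 4 (mod 5)
x^2: 4·2 + 1·0 + 2·4 = 16 ≡ 1 (mod 5)
x^3: 1·2 + 2·0 = 2 ≡ 2 (mod 5)
x^4: 2·2 = 4 ≡ 4 (mod 5)
Result: 1 + 4x + x^2 + 2x^3 + 4x^4

f · g = 1 + 4x + x^2 + 2x^3 + 4x^4


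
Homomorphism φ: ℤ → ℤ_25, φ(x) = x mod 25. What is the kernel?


Kernel = preimage of identity
ker(φ) = {x ∈ ℤ : x ≡ 0 (mod 25)} = 25ℤ = {0, ±25, ±50, ...}

ker(φ) = 25ℤ


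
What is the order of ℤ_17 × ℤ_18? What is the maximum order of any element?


|ℤ_17 × ℤ_18| = 17 × 18 = 306
Max element order = lcm(17,18) = 306
Cyclic? Yes (gcd=1)

|ℤ_17×ℤ_18| = 306, max element order = 306


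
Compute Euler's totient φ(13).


φ(n) = count of k ∈ {1,...,n} with gcd(k,n)=1
Coprimes to 13: {1, 2, 3, 4, 5, 6, 7, 8, 9, 10, 11, 12}
Count: 12

φ(13) = 12


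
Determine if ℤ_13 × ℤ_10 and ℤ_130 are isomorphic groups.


Comparing ℤ_13 × ℤ_10 and ℤ_130:
gcd(13,10) = 1, so ℤ_13 × ℤ_10 ≅ ℤ_130 (CRT)

Yes, ℤ_13 × ℤ_10 ≅ ℤ_130


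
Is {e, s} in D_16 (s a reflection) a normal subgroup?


H = {e, s} in D_16 (s a reflection)
r·s·r⁻¹ = sr⁻² ≠ s for n ≥ 3, so {e, s} is not closed under conjugation

No, not a normal subgroup


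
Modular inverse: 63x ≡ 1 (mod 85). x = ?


Use the extended Euclidean algorithm to write 1 = 63·s + 85·t; then s mod 85 is the inverse.
Euclidean algorithm:
  63 = 0·85 + 63
  85 = 1·63 + 22
  63 = 2·22 + 19
  22 = 1·19 + 3
  19 = 6·3 + 1
  3 = 3·1 + 0
gcd(63,85) = 1
Back-substitution gives: 63·(27) + 85·(-20) = 1
So 63⁻¹ ≡ 27 ≡ 27 (mod 85)
Check: 63 × 27 = 1701 ≡ 1 (mod 85) ✓

63⁻¹ ≡ 27 (mod 85)


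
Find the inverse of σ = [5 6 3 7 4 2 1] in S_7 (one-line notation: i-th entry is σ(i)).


To find σ⁻¹, swap domain and range:
σ(1) = 5 → σ⁻¹(5) = 1
σ(2) = 6 → σ⁻¹(6) = 2
σ(3) = 3 → σ⁻¹(3) = 3
σ(4) = 7 → σ⁻¹(7) = 4
σ(5) = 4 → σ⁻¹(4) = 5
σ(6) = 2 → σ⁻¹(2) = 6
σ(7) = 1 → σ⁻¹(1) = 7

σ⁻¹ = [7 6 3 5 1 2 4]


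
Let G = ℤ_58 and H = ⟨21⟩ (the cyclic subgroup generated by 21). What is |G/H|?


|⟨21⟩| = n / gcd(21, 58) = 58 / 1 = 58
H is normal (ℤ_58 is abelian).
|G/H| = |G| / |H| = 58 / 58 = 1

|G/H| = 1


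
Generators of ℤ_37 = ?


g generates ℤ_n iff gcd(g,n) = 1
Prime factors of 37: 37
Generators are g ∈ {1,...,36} not divisible by any of these primes.
Generators: {1, 2, 3, 4, 5, 6, 7, 8, 9, 10, 11, 12, 13, 14, 15, 16, 17, 18, 19, 20, 21, 22, 23, 24, 25, 26, 27, 28, 29, 30, 31, 32, 33, 34, 35, 36}
Number of generators = φ(37) = 36

Generators of ℤ_37 = {1, 2, 3, 4, 5, 6, 7, 8, 9, 10, 11, 12, 13, 14, 15, 16, 17, 18, 19, 20, 21, 22, 23, 24, 25, 26, 27, 28, 29, 30, 31, 32, 33, 34, 35, 36}


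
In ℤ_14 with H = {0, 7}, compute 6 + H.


6 + H = {6 + h (mod 14) : h ∈ H}
6+0=6, 6+7=13

6 + H = {6, 13}


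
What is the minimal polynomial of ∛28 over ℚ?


∛28 satisfies x³ - 28 = 0, irreducible over ℚ (no rational root; 28 is not a perfect cube)

Minimal polynomial: x³ - 28


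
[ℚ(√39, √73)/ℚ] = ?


[ℚ(√39,√73):ℚ] = [ℚ(√39,√73):ℚ(√39)]·[ℚ(√39):ℚ] = 2·2 = 4

[ℚ(√39, √73)/ℚ] = 4


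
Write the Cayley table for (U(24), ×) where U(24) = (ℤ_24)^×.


Elements: {1, 5, 7, 11, 13, 17, 19, 23}
Operation: multiplication mod 24
Entry (a, b) = (a × b) mod 24

Cayley table:
   |  1 |  5 |  7 | 11 | 13 | 17 | 19 | 23
 1 |  1 |  5 |  7 | 11 | 13 | 17 | 19 | 23
 5 |  5 |  1 | 11 |  7 | 17 | 13 | 23 | 19
 7 |  7 | 11 |  1 |  5 | 19 | 23 | 13 | 17
11 | 11 |  7 |  5 |  1 | 23 | 19 | 17 | 13
13 | 13 | 17 | 19 | 23 |  1 |  5 |  7 | 11
17 | 17 | 13 | 23 | 19 |  5 |  1 | 11 |  7
19 | 19 | 23 | 13 | 17 |  7 | 11 |  1 |  5
23 | 23 | 19 | 17 | 13 | 11 |  7 |  5 |  1


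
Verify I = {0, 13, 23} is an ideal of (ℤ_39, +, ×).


Check ideal conditions for I = {0, 13, 23} in ℤ_39:
(1) I is an additive subgroup? No
(2) For r ∈ ℤ_39 and a ∈ I: r·a ∈ I? No  [counterexample: r=2, a=13, r·a mod 39 = 26 ∉ I]

No, I is not an ideal of ℤ_39


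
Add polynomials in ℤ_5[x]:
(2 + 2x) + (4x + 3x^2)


Add coefficients mod 5:
x^0: 2 + 0 = 2 (mod 5)
x^1: 2 + 4 = 1 (mod 5)
x^2: 0 + 3 = 3 (mod 5)
Result: 2 + x + 3x^2

f + g = 2 + x + 3x^2


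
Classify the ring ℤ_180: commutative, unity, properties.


ℤ_180 is a commutative ring with unity 1; 180 = 2×90 is composite, so 2·90 ≡ 0 gives zero divisors (not an integral domain)
Commutative: Yes
Integral domain: No
Has unity: Yes

ℤ_180: Commutative=Yes, Unity=Yes


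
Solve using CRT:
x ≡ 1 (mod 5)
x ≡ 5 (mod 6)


m₁ = 5, m₂ = 6, gcd = 1, so CRT applies. M = m₁·m₂ = 30
Let M₁ = M/m₁ = 6, M₂ = M/m₂ = 5
Find y₁ ≡ M₁⁻¹ (mod m₁): 6⁻¹ ≡ 1 (mod 5)
Find y₂ ≡ M₂⁻¹ (mod m₂): 5⁻¹ ≡ 5 (mod 6)
x = a₁·M₁·y₁ + a₂·M₂·y₂ = 1·6·1 + 5·5·5 = 131
Reduce mod 30: x ≡ 11
Check: 11 mod 5 = 1 ✓, 11 mod 6 = 5 ✓

x ≡ 11 (mod 30)


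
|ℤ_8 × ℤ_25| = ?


|A × B| = |A| · |B|
|ℤ_8 × ℤ_25| = 8 × 25 = 200

|ℤ_8 × ℤ_25| = 200


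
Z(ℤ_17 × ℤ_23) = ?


Z(G) = {g ∈ G | gx = xg for all x ∈ G}
Direct product of abelian groups is abelian, so Z(G) = G

Z(ℤ_17 × ℤ_23) = ℤ_17 × ℤ_23


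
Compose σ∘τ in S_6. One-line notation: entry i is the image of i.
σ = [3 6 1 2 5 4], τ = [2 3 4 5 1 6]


σ∘τ: apply τ first, then σ
1 →τ 2 →σ 6
2 →τ 3 →σ 1
3 →τ 4 →σ 2
4 →τ 5 →σ 5
5 →τ 1 →σ 3
6 →τ 6 →σ 4

σ∘τ = [6 1 2 5 3 4]


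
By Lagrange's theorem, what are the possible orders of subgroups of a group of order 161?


Lagrange's theorem: |H| divides |G|
|G| = 161
Divisors of 161: 1, 7, 23, 161

Possible subgroup orders: {1, 7, 23, 161}


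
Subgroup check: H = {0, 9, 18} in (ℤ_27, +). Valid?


Subgroup test for H = {0, 9, 18} in (ℤ_27, +):
(1) 0 ∈ H? Yes
(2) Closure: for all a,b ∈ H, (a+b) mod 27 ∈ H? Yes
(3) Inverses: for all a ∈ H, -a mod 27 ∈ H? Yes

Yes, H is a subgroup of ℤ_27


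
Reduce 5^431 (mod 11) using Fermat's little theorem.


Fermat's little theorem: if p is prime and gcd(a,p)=1, then a^(p-1) ≡ 1 (mod p)
p = 11 is prime, gcd(5,11) = 1
Reduce exponent: 431 mod 10 = 1
So 5^431 ≡ 5^1 (mod 11)
5^1 mod 11 = 5

5^431 ≡ 5 (mod 11)


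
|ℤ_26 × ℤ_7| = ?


|A × B| = |A| · |B|
|ℤ_26 × ℤ_7| = 26 × 7 = 182

|ℤ_26 × ℤ_7| = 182


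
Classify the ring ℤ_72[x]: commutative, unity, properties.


ℤ_72 has zero divisors (2·36 ≡ 0), and these lift to constant zero divisors in ℤ_72[x]; so not an integral domain
Commutative: Yes
Integral domain: No
Has unity: Yes

ℤ_72[x]: Commutative=Yes, Unity=Yes


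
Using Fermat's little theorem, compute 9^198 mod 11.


Fermat's little theorem: if p is prime and gcd(a,p)=1, then a^(p-1) ≡ 1 (mod p)
p = 11 is prime, gcd(9,11) = 1
Reduce exponent: 198 mod 10 = 8
So 9^198 ≡ 9^8 (mod 11)
9^8 mod 11 = 3

9^198 ≡ 3 (mod 11)


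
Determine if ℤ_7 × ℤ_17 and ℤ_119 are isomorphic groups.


Comparing ℤ_7 × ℤ_17 and ℤ_119:
gcd(7,17) = 1, so ℤ_7 × ℤ_17 ≅ ℤ_119 (CRT)

Yes, ℤ_7 × ℤ_17 ≅ ℤ_119


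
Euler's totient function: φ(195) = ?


Factor n: 195 = 3 × 5 × 13
φ(n) = n · ∏(1 - 1/p) over distinct primes p | n
φ(195) = 195 · (1 - 1/3) · (1 - 1/5) · (1 - 1/13) = 96

φ(195) = 96


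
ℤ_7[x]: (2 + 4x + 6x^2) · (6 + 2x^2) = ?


Expand and collect like terms; reduce coefficients mod 7:
x^0: 2·6 = 12 ≡ 5 (mod 7)
x^1: 2·0 + 4·6 = 24 ≡ 3 (mod 7)
x^2: 2·2 + 4·0 + 6·6 = 40 ≡ 5 (mod 7)
x^3: 4·2 + 6·0 = 8 ≡ 1 (mod 7)
x^4: 6·2 = 12 ≡ 5 (mod 7)
Result: 5 + 3x + 5x^2 + x^3 + 5x^4

f · g = 5 + 3x + 5x^2 + x^3 + 5x^4


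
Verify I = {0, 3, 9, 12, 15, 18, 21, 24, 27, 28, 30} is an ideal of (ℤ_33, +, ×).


Check ideal conditions for I = {0, 3, 9, 12, 15, 18, 21, 24, 27, 28, 30} in ℤ_33:
(1) I is an additive subgroup? No
(2) For r ∈ ℤ_33 and a ∈ I: r·a ∈ I? No  [counterexample: r=2, a=3, r·a mod 33 = 6 ∉ I]

No, I is not an ideal of ℤ_33


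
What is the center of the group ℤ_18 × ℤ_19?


Z(G) = {g ∈ G | gx = xg for all x ∈ G}
Direct product of abelian groups is abelian, so Z(G) = G

Z(ℤ_18 × ℤ_19) = ℤ_18 × ℤ_19


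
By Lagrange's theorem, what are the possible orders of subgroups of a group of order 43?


Lagrange's theorem: |H| divides |G|
|G| = 43
Divisors of 43: 1, 43

Possible subgroup orders: {1, 43}


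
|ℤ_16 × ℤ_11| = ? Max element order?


|ℤ_16 × ℤ_11| = 16 × 11 = 176
Max element order = lcm(16,11) = 176
Cyclic? Yes (gcd=1)

|ℤ_16×ℤ_11| = 176, max element order = 176


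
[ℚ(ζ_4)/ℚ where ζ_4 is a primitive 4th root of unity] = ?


[ℚ(ζ_n):ℚ] = deg Φ_n(x) = φ(n). Here φ(4) = 2

[ℚ(ζ_4)/ℚ where ζ_4 is a primitive 4th root of unity] = 2


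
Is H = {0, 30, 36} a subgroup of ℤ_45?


Subgroup test for H = {0, 30, 36} in (ℤ_45, +):
(1) 0 ∈ H? Yes
(2) Closure: for all a,b ∈ H, (a+b) mod 45 ∈ H? No  [counterexample: 30 + 30 = 15 ∉ H]
(3) Inverses: for all a ∈ H, -a mod 45 ∈ H? No

No, H is not a subgroup of ℤ_45


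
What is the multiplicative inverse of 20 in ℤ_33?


Use the extended Euclidean algorithm to write 1 = 20·s + 33·t; then s mod 33 is the inverse.
Euclidean algorithm:
  20 = 0·33 + 20
  33 = 1·20 + 13
  20 = 1·13 + 7
  13 = 1·7 + 6
  7 = 1·6 + 1
  6 = 6·1 + 0
gcd(20,33) = 1
Back-substitution gives: 20·(5) + 33·(-3) = 1
So 20⁻¹ ≡ 5 ≡ 5 (mod 33)
Check: 20 × 5 = 100 ≡ 1 (mod 33) ✓

20⁻¹ ≡ 5 (mod 33)


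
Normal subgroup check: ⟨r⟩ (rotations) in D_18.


H = ⟨r⟩ (rotations) in D_18
The rotation subgroup ⟨r⟩ has index 2 in D_18, so it is normal

Yes, normal subgroup


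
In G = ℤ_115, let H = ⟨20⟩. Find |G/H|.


|⟨20⟩| = n / gcd(20, 115) = 115 / 5 = 23
H is normal (ℤ_115 is abelian).
|G/H| = |G| / |H| = 115 / 23 = 5

|G/H| = 5


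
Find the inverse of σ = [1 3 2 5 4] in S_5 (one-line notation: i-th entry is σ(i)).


To find σ⁻¹, swap domain and range:
σ(1) = 1 → σ⁻¹(1) = 1
σ(2) = 3 → σ⁻¹(3) = 2
σ(3) = 2 → σ⁻¹(2) = 3
σ(4) = 5 → σ⁻¹(5) = 4
σ(5) = 4 → σ⁻¹(4) = 5

σ⁻¹ = [1 3 2 5 4]


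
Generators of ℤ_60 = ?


g generates ℤ_n iff gcd(g,n) = 1
Prime factors of 60: 2, 3, 5
Generators are g ∈ {1,...,59} not divisible by any of these primes.
Generators: {1, 7, 11, 13, 17, 19, 23, 29, 31, 37, 41, 43, 47, 49, 53, 59}
Number of generators = φ(60) = 16

Generators of ℤ_60 = {1, 7, 11, 13, 17, 19, 23, 29, 31, 37, 41, 43, 47, 49, 53, 59}


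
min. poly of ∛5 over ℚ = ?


∛5 satisfies x³ - 5 = 0, irreducible over ℚ (no rational root; 5 is not a perfect cube)

Minimal polynomial: x³ - 5


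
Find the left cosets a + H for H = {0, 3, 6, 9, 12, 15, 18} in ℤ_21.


H = {0, 3, 6, 9, 12, 15, 18}, |H| = 7
Number of cosets = |G|/|H| = 21/7 = 3
0 + H = {0, 3, 6, 9, 12, 15, 18}
1 + H = {1, 4, 7, 10, 13, 16, 19}
2 + H = {2, 5, 8, 11, 14, 17, 20}

Cosets: 0+H={0,3,6,9,12,15,18}; 1+H={1,4,7,10,13,16,19}; 2+H={2,5,8,11,14,17,20}


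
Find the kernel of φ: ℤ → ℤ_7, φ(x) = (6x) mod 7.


Kernel = preimage of identity
ker(φ) = {x ∈ ℤ : 6x ≡ 0 (mod 7)}. gcd(6,7) = 1, so 6x ≡ 0 (mod 7) ⟺ x ≡ 0 (mod 7/1 = 7). Hence ker(φ) = 7ℤ

ker(φ) = 7ℤ


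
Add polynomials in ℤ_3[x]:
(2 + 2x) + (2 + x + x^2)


Add coefficients mod 3:
x^0: 2 + 2 = 1 (mod 3)
x^1: 2 + 1 = 0 (mod 3)
x^2: 0 + 1 = 1 (mod 3)
Result: 1 + x^2

f + g = 1 + x^2


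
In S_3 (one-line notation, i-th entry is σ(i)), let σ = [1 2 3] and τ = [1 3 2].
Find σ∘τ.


σ∘τ: apply τ first, then σ
1 →τ 1 →σ 1
2 →τ 3 →σ 3
3 →τ 2 →σ 2

σ∘τ = [1 3 2]


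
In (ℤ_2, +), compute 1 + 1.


Operation: addition mod 2
1 + 1 = (a + b) mod 2 with a = 1, b = 1

1 + 1 = 0


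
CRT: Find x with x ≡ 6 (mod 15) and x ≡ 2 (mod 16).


m₁ = 15, m₂ = 16, gcd = 1, so CRT applies. M = m₁·m₂ = 240
Let M₁ = M/m₁ = 16, M₂ = M/m₂ = 15
Find y₁ ≡ M₁⁻¹ (mod m₁): 16⁻¹ ≡ 1 (mod 15)
Find y₂ ≡ M₂⁻¹ (mod m₂): 15⁻¹ ≡ 15 (mod 16)
x = a₁·M₁·y₁ + a₂·M₂·y₂ = 6·16·1 + 2·15·15 = 546
Reduce mod 240: x ≡ 66
Check: 66 mod 15 = 6 ✓, 66 mod 16 = 2 ✓

x ≡ 66 (mod 240)


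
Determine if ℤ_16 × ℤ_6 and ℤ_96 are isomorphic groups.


Comparing ℤ_16 × ℤ_6 and ℤ_96:
gcd(16,6) = 2 ≠ 1. Max element order in ℤ_16×ℤ_6 is lcm(16,6) = 48 < 96, so it has no element of order 96

No, ℤ_16 × ℤ_6 ≇ ℤ_96


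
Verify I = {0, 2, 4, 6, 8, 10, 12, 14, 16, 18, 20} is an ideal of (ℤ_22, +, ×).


Check ideal conditions for I = {0, 2, 4, 6, 8, 10, 12, 14, 16, 18, 20} in ℤ_22:
(1) I is an additive subgroup? Yes
(2) For r ∈ ℤ_22 and a ∈ I: r·a ∈ I? Yes

Yes, I is an ideal of ℤ_22


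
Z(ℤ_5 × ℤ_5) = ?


Z(G) = {g ∈ G | gx = xg for all x ∈ G}
Direct product of abelian groups is abelian, so Z(G) = G

Z(ℤ_5 × ℤ_5) = ℤ_5 × ℤ_5


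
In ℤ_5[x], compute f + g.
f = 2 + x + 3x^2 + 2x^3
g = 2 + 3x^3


Add coefficients mod 5:
x^0: 2 + 2 = 4 (mod 5)
x^1: 1 + 0 = 1 (mod 5)
x^2: 3 + 0 = 3 (mod 5)
x^3: 2 + 3 = 0 (mod 5)
Result: 4 + x + 3x^2

f + g = 4 + x + 3x^2


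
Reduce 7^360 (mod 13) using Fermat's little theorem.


Fermat's little theorem: if p is prime and gcd(a,p)=1, then a^(p-1) ≡ 1 (mod p)
p = 13 is prime, gcd(7,13) = 1
Reduce exponent: 360 mod 12 = 0
So 7^360 ≡ 7^0 (mod 13)
7^0 = 1

7^360 ≡ 1 (mod 13)


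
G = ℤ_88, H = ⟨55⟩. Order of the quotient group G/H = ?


|⟨55⟩| = n / gcd(55, 88) = 88 / 11 = 8
H is normal (ℤ_88 is abelian).
|G/H| = |G| / |H| = 88 / 8 = 11

|G/H| = 11


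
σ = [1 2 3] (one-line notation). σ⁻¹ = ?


To find σ⁻¹, swap domain and range:
σ(1) = 1 → σ⁻¹(1) = 1
σ(2) = 2 → σ⁻¹(2) = 2
σ(3) = 3 → σ⁻¹(3) = 3

σ⁻¹ = [1 2 3]


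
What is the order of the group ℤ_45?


ℤ_n has n elements.

|ℤ_45| = 45


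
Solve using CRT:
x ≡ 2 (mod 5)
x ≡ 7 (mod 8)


m₁ = 5, m₂ = 8, gcd = 1, so CRT applies. M = m₁·m₂ = 40
Let M₁ = M/m₁ = 8, M₂ = M/m₂ = 5
Find y₁ ≡ M₁⁻¹ (mod m₁): 8⁻¹ ≡ 2 (mod 5)
Find y₂ ≡ M₂⁻¹ (mod m₂): 5⁻¹ ≡ 5 (mod 8)
x = a₁·M₁·y₁ + a₂·M₂·y₂ = 2·8·2 + 7·5·5 = 207
Reduce mod 40: x ≡ 7
Check: 7 mod 5 = 2 ✓, 7 mod 8 = 7 ✓

x ≡ 7 (mod 40)


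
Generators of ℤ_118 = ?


g generates ℤ_n iff gcd(g,n) = 1
Prime factors of 118: 2, 59
Generators are g ∈ {1,...,117} not divisible by any of these primes.
Generators: {1, 3, 5, 7, 9, 11, 13, 15, 17, 19, 21, 23, 25, 27, 29, 31, 33, 35, 37, 39, 41, 43, 45, 47, 49, 51, 53, 55, 57, 61, 63, 65, 67, 69, 71, 73, 75, 77, 79, 81, 83, 85, 87, 89, 91, 93, 95, 97, 99, 101, 103, 105, 107, 109, 111, 113, 115, 117}
Number of generators = φ(118) = 58

Generators of ℤ_118 = {1, 3, 5, 7, 9, 11, 13, 15, 17, 19, 21, 23, 25, 27, 29, 31, 33, 35, 37, 39, 41, 43, 45, 47, 49, 51, 53, 55, 57, 61, 63, 65, 67, 69, 71, 73, 75, 77, 79, 81, 83, 85, 87, 89, 91, 93, 95, 97, 99, 101, 103, 105, 107, 109, 111, 113, 115, 117}


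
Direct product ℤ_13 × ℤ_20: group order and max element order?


|ℤ_13 × ℤ_20| = 13 × 20 = 260
Max element order = lcm(13,20) = 260
Cyclic? Yes (gcd=1)

|ℤ_13×ℤ_20| = 260, max element order = 260


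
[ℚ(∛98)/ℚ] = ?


∛98 has minimal polynomial x³ - 98 (irreducible over ℚ since 98 is not a perfect cube)

[ℚ(∛98)/ℚ] = 3


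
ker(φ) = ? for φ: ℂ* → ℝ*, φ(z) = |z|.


Kernel = preimage of identity
ker(φ) = {z ∈ ℂ* | |z| = 1} = unit circle S¹

ker(φ) = S¹ (unit circle)


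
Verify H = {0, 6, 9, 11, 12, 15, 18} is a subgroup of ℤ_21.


Subgroup test for H = {0, 6, 9, 11, 12, 15, 18} in (ℤ_21, +):
(1) 0 ∈ H? Yes
(2) Closure: for all a,b ∈ H, (a+b) mod 21 ∈ H? No  [counterexample: 6 + 11 = 17 ∉ H]
(3) Inverses: for all a ∈ H, -a mod 21 ∈ H? No

No, H is not a subgroup of ℤ_21


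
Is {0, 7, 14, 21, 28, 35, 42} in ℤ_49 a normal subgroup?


H = {0, 7, 14, 21, 28, 35, 42} in ℤ_49
ℤ_49 is abelian; every subgroup of an abelian group is normal

Yes, normal subgroup


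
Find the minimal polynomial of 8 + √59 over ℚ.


Let α = 8 + √59. Then α - 8 = √59, so (α - 8)² = 59, giving α² - 16α + 5 = 0. Degree 2 and α ∉ ℚ, so this is the minimal polynomial.

Minimal polynomial: x² - 16x + 5


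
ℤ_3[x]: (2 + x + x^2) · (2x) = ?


Expand and collect like terms; reduce coefficients mod 3:
x^0: 2·0 = 0 ≡ 0 (mod 3)
x^1: 2·2 + 1·0 = 4 ≡ 1 (mod 3)
x^2: 1·2 + 1·0 = 2 ≡ 2 (mod 3)
x^3: 1·2 = 2 ≡ 2 (mod 3)
Result: x + 2x^2 + 2x^3

f · g = x + 2x^2 + 2x^3


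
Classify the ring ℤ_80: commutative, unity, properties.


ℤ_80 is a commutative ring with unity 1; 80 = 2×40 is composite, so 2·40 ≡ 0 gives zero divisors (not an integral domain)
Commutative: Yes
Integral domain: No
Has unity: Yes

ℤ_80: Commutative=Yes, Unity=Yes


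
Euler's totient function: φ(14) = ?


φ(n) = count of k ∈ {1,...,n} with gcd(k,n)=1
Coprimes to 14: {1, 3, 5, 9, 11, 13}
Count: 6

φ(14) = 6


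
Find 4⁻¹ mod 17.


Use the extended Euclidean algorithm to write 1 = 4·s + 17·t; then s mod 17 is the inverse.
Euclidean algorithm:
  4 = 0·17 + 4
  17 = 4·4 + 1
  4 = 4·1 + 0
gcd(4,17) = 1
Back-substitution gives: 4·(-4) + 17·(1) = 1
So 4⁻¹ ≡ -4 ≡ 13 (mod 17)
Check: 4 × 13 = 52 ≡ 1 (mod 17) ✓

4⁻¹ ≡ 13 (mod 17)


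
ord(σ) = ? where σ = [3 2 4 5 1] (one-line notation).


Cycle decomposition: (1 3 4 5)
Cycle lengths: 4
Order = lcm(4) = 4

ord(σ) = 4


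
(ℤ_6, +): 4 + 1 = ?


Operation: addition mod 6
4 + 1 = (a + b) mod 6 with a = 4, b = 1

4 + 1 = 5


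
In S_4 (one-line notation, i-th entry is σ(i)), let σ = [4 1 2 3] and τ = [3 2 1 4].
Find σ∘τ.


σ∘τ: apply τ first, then σ
1 →τ 3 →σ 2
2 →τ 2 →σ 1
3 →τ 1 →σ 4
4 →τ 4 →σ 3

σ∘τ = [2 1 4 3]


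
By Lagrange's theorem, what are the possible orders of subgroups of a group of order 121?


Lagrange's theorem: |H| divides |G|
|G| = 121
Divisors of 121: 1, 11, 121

Possible subgroup orders: {1, 11, 121}


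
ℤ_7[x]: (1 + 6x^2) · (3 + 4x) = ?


Expand and collect like terms; reduce coefficients mod 7:
x^0: 1·3 = 3 ≡ 3 (mod 7)
x^1: 1·4 + 0·3 = 4 ≡ 4 (mod 7)
x^2: 0·4 + 6·3 = 18 ≡ 4 (mod 7)
x^3: 6·4 = 24 ≡ 3 (mod 7)
Result: 3 + 4x + 4x^2 + 3x^3

f · g = 3 + 4x + 4x^2 + 3x^3


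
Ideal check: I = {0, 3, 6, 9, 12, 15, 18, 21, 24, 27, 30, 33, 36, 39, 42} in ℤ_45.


Check ideal conditions for I = {0, 3, 6, 9, 12, 15, 18, 21, 24, 27, 30, 33, 36, 39, 42} in ℤ_45:
(1) I is an additive subgroup? Yes
(2) For r ∈ ℤ_45 and a ∈ I: r·a ∈ I? Yes

Yes, I is an ideal of ℤ_45


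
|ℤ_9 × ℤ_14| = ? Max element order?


|ℤ_9 × ℤ_14| = 9 × 14 = 126
Max element order = lcm(9,14) = 126
Cyclic? Yes (gcd=1)

|ℤ_9×ℤ_14| = 126, max element order = 126


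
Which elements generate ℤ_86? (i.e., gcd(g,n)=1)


g generates ℤ_n iff gcd(g,n) = 1
Prime factors of 86: 2, 43
Generators are g ∈ {1,...,85} not divisible by any of these primes.
Generators: {1, 3, 5, 7, 9, 11, 13, 15, 17, 19, 21, 23, 25, 27, 29, 31, 33, 35, 37, 39, 41, 45, 47, 49, 51, 53, 55, 57, 59, 61, 63, 65, 67, 69, 71, 73, 75, 77, 79, 81, 83, 85}
Number of generators = φ(86) = 42

Generators of ℤ_86 = {1, 3, 5, 7, 9, 11, 13, 15, 17, 19, 21, 23, 25, 27, 29, 31, 33, 35, 37, 39, 41, 45, 47, 49, 51, 53, 55, 57, 59, 61, 63, 65, 67, 69, 71, 73, 75, 77, 79, 81, 83, 85}


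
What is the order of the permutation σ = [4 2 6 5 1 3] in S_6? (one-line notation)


Cycle decomposition: (1 4 5) (3 6)
Cycle lengths: 3, 2
Order = lcm(3, 2) = 6

ord(σ) = 6


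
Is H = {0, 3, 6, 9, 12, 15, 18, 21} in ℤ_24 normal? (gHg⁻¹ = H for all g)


H = {0, 3, 6, 9, 12, 15, 18, 21} in ℤ_24
ℤ_24 is abelian; every subgroup of an abelian group is normal

Yes, normal subgroup


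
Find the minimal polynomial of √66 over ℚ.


√66 satisfies x² - 66 = 0, irreducible over ℚ since 66 is squarefree

Minimal polynomial: x² - 66


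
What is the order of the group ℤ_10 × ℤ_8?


|A × B| = |A| · |B|
|ℤ_10 × ℤ_8| = 10 × 8 = 80

|ℤ_10 × ℤ_8| = 80


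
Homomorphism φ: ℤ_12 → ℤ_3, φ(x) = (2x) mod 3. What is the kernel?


Kernel = preimage of identity
ker(φ) = {x ∈ ℤ_12 : 2x ≡ 0 (mod 3)}. Since 3 | 12, φ is well-defined. The kernel is the cyclic subgroup ⟨3⟩ of ℤ_12 (order 4), i.e. {0, 3, 6, 9}

ker(φ) = {0, 3, 6, 9}


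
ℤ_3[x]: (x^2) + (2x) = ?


Add coefficients mod 3:
x^0: 0 + 0 = 0 (mod 3)
x^1: 0 + 2 = 2 (mod 3)
x^2: 1 + 0 = 1 (mod 3)
Result: 2x + x^2

f + g = 2x + x^2


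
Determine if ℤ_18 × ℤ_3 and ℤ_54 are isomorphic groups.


Comparing ℤ_18 × ℤ_3 and ℤ_54:
gcd(18,3) = 3 ≠ 1. Max element order in ℤ_18×ℤ_3 is lcm(18,3) = 18 < 54, so it has no element of order 54

No, ℤ_18 × ℤ_3 ≇ ℤ_54


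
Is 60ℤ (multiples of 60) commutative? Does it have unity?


60ℤ is a commutative ring under +,× but has no multiplicative identity (1 ∉ 60ℤ); it has no zero divisors, but without unity it is not an integral domain
Commutative: Yes
Integral domain: No
Has unity: No

60ℤ (multiples of 60): Commutative=Yes, Unity=No


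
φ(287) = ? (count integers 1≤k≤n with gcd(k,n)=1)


Factor n: 287 = 7 × 41
φ(n) = n · ∏(1 - 1/p) over distinct primes p | n
φ(287) = 287 · (1 - 1/7) · (1 - 1/41) = 240

φ(287) = 240


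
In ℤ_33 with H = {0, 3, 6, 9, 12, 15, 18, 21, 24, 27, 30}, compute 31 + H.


31 + H = {31 + h (mod 33) : h ∈ H}
31+0=31, 31+3=1, 31+6=4, 31+9=7, 31+12=10, 31+15=13, 31+18=16, 31+21=19, 31+24=22, 31+27=25, 31+30=28
31 + H = {1, 4, 7, 10, 13, 16, 19, 22, 25, 28, 31} = 1 + H

31 + H = {1, 4, 7, 10, 13, 16, 19, 22, 25, 28, 31}


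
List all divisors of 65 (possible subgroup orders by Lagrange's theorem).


Lagrange's theorem: |H| divides |G|
|G| = 65
Divisors of 65: 1, 5, 13, 65

Possible subgroup orders: {1, 5, 13, 65}


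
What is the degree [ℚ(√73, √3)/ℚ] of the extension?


[ℚ(√73,√3):ℚ] = [ℚ(√73,√3):ℚ(√73)]·[ℚ(√73):ℚ] = 2·2 = 4

[ℚ(√73, √3)/ℚ] = 4


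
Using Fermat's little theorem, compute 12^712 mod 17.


Fermat's little theorem: if p is prime and gcd(a,p)=1, then a^(p-1) ≡ 1 (mod p)
p = 17 is prime, gcd(12,17) = 1
Reduce exponent: 712 mod 16 = 8
So 12^712 ≡ 12^8 (mod 17)
12^8 mod 17 = 16

12^712 ≡ 16 (mod 17)


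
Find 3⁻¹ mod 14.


Use the extended Euclidean algorithm to write 1 = 3·s + 14·t; then s mod 14 is the inverse.
Euclidean algorithm:
  3 = 0·14 + 3
  14 = 4·3 + 2
  3 = 1·2 + 1
  2 = 2·1 + 0
gcd(3,14) = 1
Back-substitution gives: 3·(5) + 14·(-1) = 1
So 3⁻¹ ≡ 5 ≡ 5 (mod 14)
Check: 3 × 5 = 15 ≡ 1 (mod 14) ✓

3⁻¹ ≡ 5 (mod 14)


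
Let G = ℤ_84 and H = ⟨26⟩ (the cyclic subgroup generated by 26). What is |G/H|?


|⟨26⟩| = n / gcd(26, 84) = 84 / 2 = 42
H is normal (ℤ_84 is abelian).
|G/H| = |G| / |H| = 84 / 42 = 2

|G/H| = 2


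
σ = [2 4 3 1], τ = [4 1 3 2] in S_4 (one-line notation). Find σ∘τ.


σ∘τ: apply τ first, then σ
1 →τ 4 →σ 1
2 →τ 1 →σ 2
3 →τ 3 →σ 3
4 →τ 2 →σ 4

σ∘τ = [1 2 3 4]


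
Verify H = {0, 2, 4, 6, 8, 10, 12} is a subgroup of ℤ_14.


Subgroup test for H = {0, 2, 4, 6, 8, 10, 12} in (ℤ_14, +):
(1) 0 ∈ H? Yes
(2) Closure: for all a,b ∈ H, (a+b) mod 14 ∈ H? Yes
(3) Inverses: for all a ∈ H, -a mod 14 ∈ H? Yes

Yes, H is a subgroup of ℤ_14


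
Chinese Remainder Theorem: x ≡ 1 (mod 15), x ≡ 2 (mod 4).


m₁ = 15, m₂ = 4, gcd = 1, so CRT applies. M = m₁·m₂ = 60
Let M₁ = M/m₁ = 4, M₂ = M/m₂ = 15
Find y₁ ≡ M₁⁻¹ (mod m₁): 4⁻¹ ≡ 4 (mod 15)
Find y₂ ≡ M₂⁻¹ (mod m₂): 15⁻¹ ≡ 3 (mod 4)
x = a₁·M₁·y₁ + a₂·M₂·y₂ = 1·4·4 + 2·15·3 = 106
Reduce mod 60: x ≡ 46
Check: 46 mod 15 = 1 ✓, 46 mod 4 = 2 ✓

x ≡ 46 (mod 60)


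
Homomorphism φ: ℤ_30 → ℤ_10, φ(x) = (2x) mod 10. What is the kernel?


Kernel = preimage of identity
ker(φ) = {x ∈ ℤ_30 : 2x ≡ 0 (mod 10)}. Since 10 | 30, φ is well-defined. The kernel is the cyclic subgroup ⟨5⟩ of ℤ_30 (order 6), i.e. {0, 5, 10, 15, 20, 25}

ker(φ) = {0, 5, 10, 15, 20, 25}


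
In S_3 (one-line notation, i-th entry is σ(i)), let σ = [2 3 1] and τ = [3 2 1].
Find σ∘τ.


σ∘τ: apply τ first, then σ
1 →τ 3 →σ 1
2 →τ 2 →σ 3
3 →τ 1 →σ 2

σ∘τ = [1 3 2]


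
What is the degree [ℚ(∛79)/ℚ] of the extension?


∛79 has minimal polynomial x³ - 79 (irreducible over ℚ since 79 is not a perfect cube)

[ℚ(∛79)/ℚ] = 3


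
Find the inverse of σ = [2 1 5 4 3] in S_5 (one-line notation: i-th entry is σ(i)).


To find σ⁻¹, swap domain and range:
σ(1) = 2 → σ⁻¹(2) = 1
σ(2) = 1 → σ⁻¹(1) = 2
σ(3) = 5 → σ⁻¹(5) = 3
σ(4) = 4 → σ⁻¹(4) = 4
σ(5) = 3 → σ⁻¹(3) = 5

σ⁻¹ = [2 1 5 4 3]


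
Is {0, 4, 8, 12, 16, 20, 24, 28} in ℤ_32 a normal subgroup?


H = {0, 4, 8, 12, 16, 20, 24, 28} in ℤ_32
ℤ_32 is abelian; every subgroup of an abelian group is normal

Yes, normal subgroup


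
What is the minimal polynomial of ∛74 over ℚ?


∛74 satisfies x³ - 74 = 0, irreducible over ℚ (no rational root; 74 is not a perfect cube)

Minimal polynomial: x³ - 74


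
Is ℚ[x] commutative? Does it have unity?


Polynomial ring over ℚ (an integral domain) is a commutative integral domain with unity 1
Commutative: Yes
Integral domain: Yes
Has unity: Yes

ℚ[x]: Commutative=Yes, Unity=Yes


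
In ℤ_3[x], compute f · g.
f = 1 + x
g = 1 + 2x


Expand and collect like terms; reduce coefficients mod 3:
x^0: 1·1 = 1 ≡ 1 (mod 3)
x^1: 1·2 + 1·1 = 3 ≡ 0 (mod 3)
x^2: 1·2 = 2 ≡ 2 (mod 3)
Result: 1 + 2x^2

f · g = 1 + 2x^2


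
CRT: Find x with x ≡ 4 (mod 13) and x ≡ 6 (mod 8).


m₁ = 13, m₂ = 8, gcd = 1, so CRT applies. M = m₁·m₂ = 104
Let M₁ = M/m₁ = 8, M₂ = M/m₂ = 13
Find y₁ ≡ M₁⁻¹ (mod m₁): 8⁻¹ ≡ 5 (mod 13)
Find y₂ ≡ M₂⁻¹ (mod m₂): 13⁻¹ ≡ 5 (mod 8)
x = a₁·M₁·y₁ + a₂·M₂·y₂ = 4·8·5 + 6·13·5 = 550
Reduce mod 104: x ≡ 30
Check: 30 mod 13 = 4 ✓, 30 mod 8 = 6 ✓

x ≡ 30 (mod 104)


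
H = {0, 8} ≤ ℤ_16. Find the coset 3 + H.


3 + H = {3 + h (mod 16) : h ∈ H}
3+0=3, 3+8=11

3 + H = {3, 11}


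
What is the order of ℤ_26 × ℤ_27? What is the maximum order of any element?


|ℤ_26 × ℤ_27| = 26 × 27 = 702
Max element order = lcm(26,27) = 702
Cyclic? Yes (gcd=1)

|ℤ_26×ℤ_27| = 702, max element order = 702


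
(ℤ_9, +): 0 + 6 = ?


Operation: addition mod 9
0 + 6 = (a + b) mod 9 with a = 0, b = 6

0 + 6 = 6


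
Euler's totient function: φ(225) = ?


Factor n: 225 = 3^2 × 5^2
φ(n) = n · ∏(1 - 1/p) over distinct primes p | n
φ(225) = 225 · (1 - 1/3) · (1 - 1/5) = 120

φ(225) = 120


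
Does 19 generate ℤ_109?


g generates ℤ_n iff gcd(g, n) = 1
gcd(19, 109) = 1
Since gcd = 1, 19 is a generator.

Yes, 19 generates ℤ_109


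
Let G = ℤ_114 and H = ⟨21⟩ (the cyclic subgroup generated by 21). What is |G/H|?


|⟨21⟩| = n / gcd(21, 114) = 114 / 3 = 38
H is normal (ℤ_114 is abelian).
|G/H| = |G| / |H| = 114 / 38 = 3

|G/H| = 3


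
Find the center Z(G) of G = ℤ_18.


Z(G) = {g ∈ G | gx = xg for all x ∈ G}
ℤ_18 is abelian, so Z(G) = G

Z(ℤ_18) = ℤ_18


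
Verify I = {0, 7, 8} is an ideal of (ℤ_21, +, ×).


Check ideal conditions for I = {0, 7, 8} in ℤ_21:
(1) I is an additive subgroup? No
(2) For r ∈ ℤ_21 and a ∈ I: r·a ∈ I? No  [counterexample: r=2, a=7, r·a mod 21 = 14 ∉ I]

No, I is not an ideal of ℤ_21


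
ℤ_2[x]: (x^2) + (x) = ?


Add coefficients mod 2:
x^0: 0 + 0 = 0 (mod 2)
x^1: 0 + 1 = 1 (mod 2)
x^2: 1 + 0 = 1 (mod 2)
Result: x + x^2

f + g = x + x^2


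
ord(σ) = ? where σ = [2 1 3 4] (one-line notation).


Cycle decomposition: (1 2)
Cycle lengths: 2
Order = lcm(2) = 2

ord(σ) = 2


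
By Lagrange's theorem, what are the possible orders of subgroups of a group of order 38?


Lagrange's theorem: |H| divides |G|
|G| = 38
Divisors of 38: 1, 2, 19, 38

Possible subgroup orders: {1, 2, 19, 38}


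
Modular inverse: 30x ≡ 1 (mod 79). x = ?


Use the extended Euclidean algorithm to write 1 = 30·s + 79·t; then s mod 79 is the inverse.
Euclidean algorithm:
  30 = 0·79 + 30
  79 = 2·30 + 19
  30 = 1·19 + 11
  19 = 1·11 + 8
  11 = 1·8 + 3
  8 = 2·3 + 2
  3 = 1·2 + 1
  2 = 2·1 + 0
gcd(30,79) = 1
Back-substitution gives: 30·(29) + 79·(-11) = 1
So 30⁻¹ ≡ 29 ≡ 29 (mod 79)
Check: 30 × 29 = 870 ≡ 1 (mod 79) ✓

30⁻¹ ≡ 29 (mod 79)


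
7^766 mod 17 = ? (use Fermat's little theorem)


Fermat's little theorem: if p is prime and gcd(a,p)=1, then a^(p-1) ≡ 1 (mod p)
p = 17 is prime, gcd(7,17) = 1
Reduce exponent: 766 mod 16 = 14
So 7^766 ≡ 7^14 (mod 17)
7^14 mod 17 = 8

7^766 ≡ 8 (mod 17)


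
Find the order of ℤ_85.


ℤ_n has n elements.

|ℤ_85| = 85


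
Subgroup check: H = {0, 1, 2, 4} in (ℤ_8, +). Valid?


Subgroup test for H = {0, 1, 2, 4} in (ℤ_8, +):
(1) 0 ∈ H? Yes
(2) Closure: for all a,b ∈ H, (a+b) mod 8 ∈ H? No  [counterexample: 1 + 2 = 3 ∉ H]
(3) Inverses: for all a ∈ H, -a mod 8 ∈ H? No

No, H is not a subgroup of ℤ_8


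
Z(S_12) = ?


Z(G) = {g ∈ G | gx = xg for all x ∈ G}
S_n is non-abelian for n ≥ 3; Z(S_12) is trivial

Z(S_12) = {e}


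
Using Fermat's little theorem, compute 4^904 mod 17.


Fermat's little theorem: if p is prime and gcd(a,p)=1, then a^(p-1) ≡ 1 (mod p)
p = 17 is prime, gcd(4,17) = 1
Reduce exponent: 904 mod 16 = 8
So 4^904 ≡ 4^8 (mod 17)
4^8 mod 17 = 1

4^904 ≡ 1 (mod 17)


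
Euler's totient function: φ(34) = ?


Factor n: 34 = 2 × 17
φ(n) = n · ∏(1 - 1/p) over distinct primes p | n
φ(34) = 34 · (1 - 1/2) · (1 - 1/17) = 16

φ(34) = 16


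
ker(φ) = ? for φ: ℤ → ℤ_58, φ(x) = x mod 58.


Kernel = preimage of identity
ker(φ) = {x ∈ ℤ : x ≡ 0 (mod 58)} = 58ℤ = {0, ±58, ±116, ...}

ker(φ) = 58ℤ


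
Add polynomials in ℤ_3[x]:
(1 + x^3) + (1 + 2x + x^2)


Add coefficients mod 3:
x^0: 1 + 1 = 2 (mod 3)
x^1: 0 + 2 = 2 (mod 3)
x^2: 0 + 1 = 1 (mod 3)
x^3: 1 + 0 = 1 (mod 3)
Result: 2 + 2x + x^2 + x^3

f + g = 2 + 2x + x^2 + x^3


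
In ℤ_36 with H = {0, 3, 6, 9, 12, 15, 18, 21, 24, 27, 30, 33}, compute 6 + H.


6 + H = {6 + h (mod 36) : h ∈ H}
6+0=6, 6+3=9, 6+6=12, 6+9=15, 6+12=18, 6+15=21, 6+18=24, 6+21=27, 6+24=30, 6+27=33, 6+30=0, 6+33=3
6 + H = {0, 3, 6, 9, 12, 15, 18, 21, 24, 27, 30, 33} = 0 + H

6 + H = {0, 3, 6, 9, 12, 15, 18, 21, 24, 27, 30, 33}


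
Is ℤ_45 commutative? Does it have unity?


ℤ_45 is a commutative ring with unity 1; 45 = 3×15 is composite, so 3·15 ≡ 0 gives zero divisors (not an integral domain)
Commutative: Yes
Integral domain: No
Has unity: Yes

ℤ_45: Commutative=Yes, Unity=Yes


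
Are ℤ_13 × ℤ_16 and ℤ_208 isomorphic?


Comparing ℤ_13 × ℤ_16 and ℤ_208:
gcd(13,16) = 1, so ℤ_13 × ℤ_16 ≅ ℤ_208 (CRT)

Yes, ℤ_13 × ℤ_16 ≅ ℤ_208


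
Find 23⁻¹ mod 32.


Use the extended Euclidean algorithm to write 1 = 23·s + 32·t; then s mod 32 is the inverse.
Euclidean algorithm:
  23 = 0·32 + 23
  32 = 1·23 + 9
  23 = 2·9 + 5
  9 = 1·5 + 4
  5 = 1·4 + 1
  4 = 4·1 + 0
gcd(23,32) = 1
Back-substitution gives: 23·(7) + 32·(-5) = 1
So 23⁻¹ ≡ 7 ≡ 7 (mod 32)
Check: 23 × 7 = 161 ≡ 1 (mod 32) ✓

23⁻¹ ≡ 7 (mod 32)


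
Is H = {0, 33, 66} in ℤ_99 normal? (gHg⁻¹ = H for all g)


H = {0, 33, 66} in ℤ_99
ℤ_99 is abelian; every subgroup of an abelian group is normal

Yes, normal subgroup


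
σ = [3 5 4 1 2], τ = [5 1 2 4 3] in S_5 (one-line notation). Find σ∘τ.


σ∘τ: apply τ first, then σ
1 →τ 5 →σ 2
2 →τ 1 →σ 3
3 →τ 2 →σ 5
4 →τ 4 →σ 1
5 →τ 3 →σ 4

σ∘τ = [2 3 5 1 4]


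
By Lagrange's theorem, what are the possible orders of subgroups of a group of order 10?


Lagrange's theorem: |H| divides |G|
|G| = 10
Divisors of 10: 1, 2, 5, 10

Possible subgroup orders: {1, 2, 5, 10}


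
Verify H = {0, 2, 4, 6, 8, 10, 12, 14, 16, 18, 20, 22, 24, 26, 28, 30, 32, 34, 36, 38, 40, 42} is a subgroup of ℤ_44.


Subgroup test for H = {0, 2, 4, 6, 8, 10, 12, 14, 16, 18, 20, 22, 24, 26, 28, 30, 32, 34, 36, 38, 40, 42} in (ℤ_44, +):
(1) 0 ∈ H? Yes
(2) Closure: for all a,b ∈ H, (a+b) mod 44 ∈ H? Yes
(3) Inverses: for all a ∈ H, -a mod 44 ∈ H? Yes

Yes, H is a subgroup of ℤ_44


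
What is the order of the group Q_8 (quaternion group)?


Q_8 = {±1, ±i, ±j, ±k}
|Q_8| = 8

|Q_8 (quaternion group)| = 8


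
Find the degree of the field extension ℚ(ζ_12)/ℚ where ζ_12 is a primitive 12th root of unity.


[ℚ(ζ_n):ℚ] = deg Φ_n(x) = φ(n). Here φ(12) = 4

[ℚ(ζ_12)/ℚ where ζ_12 is a primitive 12th root of unity] = 4


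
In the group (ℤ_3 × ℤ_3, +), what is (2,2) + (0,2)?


Operation: componentwise addition mod (3, 3)
(2,2) + (0,2) = ((a₁+b₁) mod 3, (a₂+b₂) mod 3) with a = (2,2), b = (0,2)

(2,2) + (0,2) = (2,1)


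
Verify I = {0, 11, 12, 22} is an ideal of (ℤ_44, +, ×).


Check ideal conditions for I = {0, 11, 12, 22} in ℤ_44:
(1) I is an additive subgroup? No
(2) For r ∈ ℤ_44 and a ∈ I: r·a ∈ I? No  [counterexample: r=2, a=12, r·a mod 44 = 24 ∉ I]

No, I is not an ideal of ℤ_44


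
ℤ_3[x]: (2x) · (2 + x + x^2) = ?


Expand and collect like terms; reduce coefficients mod 3:
x^0: 0·2 = 0 ≡ 0 (mod 3)
x^1: 0·1 + 2·2 = 4 ≡ 1 (mod 3)
x^2: 0·1 + 2·1 = 2 ≡ 2 (mod 3)
x^3: 2·1 = 2 ≡ 2 (mod 3)
Result: x + 2x^2 + 2x^3

f · g = x + 2x^2 + 2x^3


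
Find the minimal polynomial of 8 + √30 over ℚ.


Let α = 8 + √30. Then α - 8 = √30, so (α - 8)² = 30, giving α² - 16α + 34 = 0. Degree 2 and α ∉ ℚ, so this is the minimal polynomial.

Minimal polynomial: x² - 16x + 34


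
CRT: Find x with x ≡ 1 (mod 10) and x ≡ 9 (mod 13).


m₁ = 10, m₂ = 13, gcd = 1, so CRT applies. M = m₁·m₂ = 130
Let M₁ = M/m₁ = 13, M₂ = M/m₂ = 10
Find y₁ ≡ M₁⁻¹ (mod m₁): 13⁻¹ ≡ 7 (mod 10)
Find y₂ ≡ M₂⁻¹ (mod m₂): 10⁻¹ ≡ 4 (mod 13)
x = a₁·M₁·y₁ + a₂·M₂·y₂ = 1·13·7 + 9·10·4 = 451
Reduce mod 130: x ≡ 61
Check: 61 mod 10 = 1 ✓, 61 mod 13 = 9 ✓

x ≡ 61 (mod 130)


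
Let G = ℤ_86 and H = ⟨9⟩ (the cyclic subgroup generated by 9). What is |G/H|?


|⟨9⟩| = n / gcd(9, 86) = 86 / 1 = 86
H is normal (ℤ_86 is abelian).
|G/H| = |G| / |H| = 86 / 86 = 1

|G/H| = 1


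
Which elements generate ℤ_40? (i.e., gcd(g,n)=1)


g generates ℤ_n iff gcd(g,n) = 1
Prime factors of 40: 2, 5
Generators are g ∈ {1,...,39} not divisible by any of these primes.
Generators: {1, 3, 7, 9, 11, 13, 17, 19, 21, 23, 27, 29, 31, 33, 37, 39}
Number of generators = φ(40) = 16

Generators of ℤ_40 = {1, 3, 7, 9, 11, 13, 17, 19, 21, 23, 27, 29, 31, 33, 37, 39}


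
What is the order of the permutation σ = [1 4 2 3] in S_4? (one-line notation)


Cycle decomposition: (2 4 3)
Cycle lengths: 3
Order = lcm(3) = 3

ord(σ) = 3


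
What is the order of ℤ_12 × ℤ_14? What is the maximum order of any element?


|ℤ_12 × ℤ_14| = 12 × 14 = 168
Max element order = lcm(12,14) = 84
Cyclic? No (gcd=2)

|ℤ_12×ℤ_14| = 168, max element order = 84


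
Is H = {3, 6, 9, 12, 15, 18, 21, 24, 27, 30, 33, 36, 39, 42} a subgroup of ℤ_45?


Subgroup test for H = {3, 6, 9, 12, 15, 18, 21, 24, 27, 30, 33, 36, 39, 42} in (ℤ_45, +):
(1) 0 ∈ H? No
(2) Closure: for all a,b ∈ H, (a+b) mod 45 ∈ H? No  [counterexample: 3 + 42 = 0 ∉ H]
(3) Inverses: for all a ∈ H, -a mod 45 ∈ H? Yes

No, H is not a subgroup of ℤ_45


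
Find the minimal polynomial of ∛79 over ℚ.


∛79 satisfies x³ - 79 = 0, irreducible over ℚ (no rational root; 79 is not a perfect cube)

Minimal polynomial: x³ - 79


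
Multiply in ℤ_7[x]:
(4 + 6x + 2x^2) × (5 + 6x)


Expand and collect like terms; reduce coefficients mod 7:
x^0: 4·5 = 20 ≡ 6 (mod 7)
x^1: 4·6 + 6·5 = 54 ≡ 5 (mod 7)
x^2: 6·6 + 2·5 = 46 ≡ 4 (mod 7)
x^3: 2·6 = 12 ≡ 5 (mod 7)
Result: 6 + 5x + 4x^2 + 5x^3

f · g = 6 + 5x + 4x^2 + 5x^3


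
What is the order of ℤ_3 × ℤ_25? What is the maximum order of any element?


|ℤ_3 × ℤ_25| = 3 × 25 = 75
Max element order = lcm(3,25) = 75
Cyclic? Yes (gcd=1)

|ℤ_3×ℤ_25| = 75, max element order = 75


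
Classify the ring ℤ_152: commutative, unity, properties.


ℤ_152 is a commutative ring with unity 1; 152 = 2×76 is composite, so 2·76 ≡ 0 gives zero divisors (not an integral domain)
Commutative: Yes
Integral domain: No
Has unity: Yes

ℤ_152: Commutative=Yes, Unity=Yes


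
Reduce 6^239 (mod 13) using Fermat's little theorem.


Fermat's little theorem: if p is prime and gcd(a,p)=1, then a^(p-1) ≡ 1 (mod p)
p = 13 is prime, gcd(6,13) = 1
Reduce exponent: 239 mod 12 = 11
So 6^239 ≡ 6^11 (mod 13)
6^11 mod 13 = 11

6^239 ≡ 11 (mod 13)


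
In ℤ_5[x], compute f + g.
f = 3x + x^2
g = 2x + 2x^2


Add coefficients mod 5:
x^0: 0 + 0 = 0 (mod 5)
x^1: 3 + 2 = 0 (mod 5)
x^2: 1 + 2 = 3 (mod 5)
Result: 3x^2

f + g = 3x^2


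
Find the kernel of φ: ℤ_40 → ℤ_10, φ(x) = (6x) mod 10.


Kernel = preimage of identity
ker(φ) = {x ∈ ℤ_40 : 6x ≡ 0 (mod 10)}. Since 10 | 40, φ is well-defined. The kernel is the cyclic subgroup ⟨5⟩ of ℤ_40 (order 8), i.e. {0, 5, 10, 15, 20, 25, 30, 35}

ker(φ) = {0, 5, 10, 15, 20, 25, 30, 35}


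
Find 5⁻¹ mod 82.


Use the extended Euclidean algorithm to write 1 = 5·s + 82·t; then s mod 82 is the inverse.
Euclidean algorithm:
  5 = 0·82 + 5
  82 = 16·5 + 2
  5 = 2·2 + 1
  2 = 2·1 + 0
gcd(5,82) = 1
Back-substitution gives: 5·(33) + 82·(-2) = 1
So 5⁻¹ ≡ 33 ≡ 33 (mod 82)
Check: 5 × 33 = 165 ≡ 1 (mod 82) ✓

5⁻¹ ≡ 33 (mod 82)


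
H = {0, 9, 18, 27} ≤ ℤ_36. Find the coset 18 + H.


18 + H = {18 + h (mod 36) : h ∈ H}
18+0=18, 18+9=27, 18+18=0, 18+27=9
18 + H = {0, 9, 18, 27} = 0 + H

18 + H = {0, 9, 18, 27}


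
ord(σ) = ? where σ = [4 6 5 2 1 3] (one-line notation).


Cycle decomposition: (1 4 2 6 3 5)
Cycle lengths: 6
Order = lcm(6) = 6

ord(σ) = 6


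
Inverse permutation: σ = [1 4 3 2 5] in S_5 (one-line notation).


To find σ⁻¹, swap domain and range:
σ(1) = 1 → σ⁻¹(1) = 1
σ(2) = 4 → σ⁻¹(4) = 2
σ(3) = 3 → σ⁻¹(3) = 3
σ(4) = 2 → σ⁻¹(2) = 4
σ(5) = 5 → σ⁻¹(5) = 5

σ⁻¹ = [1 4 3 2 5]
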